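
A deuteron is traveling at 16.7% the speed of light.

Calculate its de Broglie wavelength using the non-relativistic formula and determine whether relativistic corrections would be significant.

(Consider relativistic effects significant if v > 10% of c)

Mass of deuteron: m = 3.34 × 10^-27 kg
Yes, relativistic corrections are needed.

Using the non-relativistic de Broglie formula λ = h/(mv):

v = 16.7% × c = 5.007 × 10^7 m/s

λ = h/(mv)
λ = (6.626 × 10^-34 J·s) / (3.34 × 10^-27 kg × 5.007 × 10^7 m/s)
λ = 3.96 × 10^-15 m

Since v = 16.7% of c > 10% of c, relativistic corrections ARE significant and the actual wavelength would differ from this non-relativistic estimate.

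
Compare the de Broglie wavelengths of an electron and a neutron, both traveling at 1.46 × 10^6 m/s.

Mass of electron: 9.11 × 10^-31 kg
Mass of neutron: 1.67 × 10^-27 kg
The electron has the longer wavelength.

Using λ = h/(mv), since both particles have the same velocity, the wavelength depends only on mass.

For electron: λ₁ = h/(m₁v) = 4.98 × 10^-10 m
For neutron: λ₂ = h/(m₂v) = 2.72 × 10^-13 m

Since λ ∝ 1/m at constant velocity, the lighter particle has the longer wavelength.

The electron has the longer de Broglie wavelength.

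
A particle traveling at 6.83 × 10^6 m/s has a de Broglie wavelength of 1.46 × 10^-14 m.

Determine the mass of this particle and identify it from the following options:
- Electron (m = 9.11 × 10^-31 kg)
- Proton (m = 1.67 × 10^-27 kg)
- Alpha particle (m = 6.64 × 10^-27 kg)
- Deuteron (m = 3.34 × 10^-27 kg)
The particle is an alpha particle.

From λ = h/(mv), solve for mass:

m = h/(λv)
m = (6.626 × 10^-34 J·s) / (1.46 × 10^-14 m × 6.83 × 10^6 m/s)
m = 6.64 × 10^-27 kg

Comparing with the listed masses, this is closest to an alpha particle.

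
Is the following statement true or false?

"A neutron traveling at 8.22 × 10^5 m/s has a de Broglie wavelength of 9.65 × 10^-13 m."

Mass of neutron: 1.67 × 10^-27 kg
False

The claim is incorrect.

Using λ = h/(mv):
λ = (6.626 × 10^-34 J·s) / (1.67 × 10^-27 kg × 8.22 × 10^5 m/s)
λ = 4.83 × 10^-13 m

The actual wavelength differs from the claimed 9.65 × 10^-13 m.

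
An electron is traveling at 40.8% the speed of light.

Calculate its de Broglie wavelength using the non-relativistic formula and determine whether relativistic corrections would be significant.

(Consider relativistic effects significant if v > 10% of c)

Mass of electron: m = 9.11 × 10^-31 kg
Yes, relativistic corrections are needed.

Using the non-relativistic de Broglie formula λ = h/(mv):

v = 40.8% × c = 1.223 × 10^8 m/s

λ = h/(mv)
λ = (6.626 × 10^-34 J·s) / (9.11 × 10^-31 kg × 1.223 × 10^8 m/s)
λ = 5.95 × 10^-12 m

Since v = 40.8% of c > 10% of c, relativistic corrections ARE significant and the actual wavelength would differ from this non-relativistic estimate.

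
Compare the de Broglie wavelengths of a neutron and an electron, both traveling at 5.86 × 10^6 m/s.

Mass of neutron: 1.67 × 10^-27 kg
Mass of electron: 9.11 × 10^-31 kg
The electron has the longer wavelength.

Using λ = h/(mv), since both particles have the same velocity, the wavelength depends only on mass.

For neutron: λ₁ = h/(m₁v) = 6.77 × 10^-14 m
For electron: λ₂ = h/(m₂v) = 1.24 × 10^-10 m

Since λ ∝ 1/m at constant velocity, the lighter particle has the longer wavelength.

The electron has the longer de Broglie wavelength.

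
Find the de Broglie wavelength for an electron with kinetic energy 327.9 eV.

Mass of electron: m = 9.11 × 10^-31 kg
6.77 × 10^-11 m

Using λ = h/√(2mKE):

First convert KE to Joules: KE = 327.9 eV = 5.254 × 10^-17 J

λ = h/√(2mKE)
λ = (6.626 × 10^-34 J·s) / √(2 × 9.11 × 10^-31 kg × 5.254 × 10^-17 J)
λ = 6.77 × 10^-11 m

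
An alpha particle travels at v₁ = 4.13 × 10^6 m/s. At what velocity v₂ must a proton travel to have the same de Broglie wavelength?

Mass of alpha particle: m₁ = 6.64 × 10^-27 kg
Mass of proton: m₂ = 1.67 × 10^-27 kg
v₂ = 1.64 × 10^7 m/s

For equal de Broglie wavelengths: λ₁ = λ₂

h/(m₁v₁) = h/(m₂v₂)
m₁v₁ = m₂v₂
v₂ = v₁ · (m₁/m₂)

v₂ = 4.13 × 10^6 m/s × (6.64 × 10^-27 kg / 1.67 × 10^-27 kg)
v₂ = 1.64 × 10^7 m/s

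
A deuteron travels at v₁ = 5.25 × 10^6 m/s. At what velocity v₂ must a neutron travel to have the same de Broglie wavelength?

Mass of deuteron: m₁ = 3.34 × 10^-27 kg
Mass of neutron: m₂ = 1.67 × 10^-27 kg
v₂ = 1.05 × 10^7 m/s

For equal de Broglie wavelengths: λ₁ = λ₂

h/(m₁v₁) = h/(m₂v₂)
m₁v₁ = m₂v₂
v₂ = v₁ · (m₁/m₂)

v₂ = 5.25 × 10^6 m/s × (3.34 × 10^-27 kg / 1.67 × 10^-27 kg)
v₂ = 1.05 × 10^7 m/s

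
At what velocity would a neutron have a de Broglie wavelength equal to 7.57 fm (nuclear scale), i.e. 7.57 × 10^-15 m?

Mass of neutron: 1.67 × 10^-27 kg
5.24 × 10^7 m/s

From λ = h/(mv), solve for v:

v = h/(mλ)
v = (6.626 × 10^-34 J·s) / (1.67 × 10^-27 kg × 7.57 × 10^-15 m)
v = 5.24 × 10^7 m/s

Note: This velocity is 17.5% of the speed of light, so relativistic corrections would be needed for a more accurate calculation.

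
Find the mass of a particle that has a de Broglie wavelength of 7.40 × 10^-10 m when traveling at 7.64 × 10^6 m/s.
1.17 × 10^-31 kg

From the de Broglie relation λ = h/(mv), we solve for m:

m = h/(λv)
m = (6.626 × 10^-34 J·s) / (7.40 × 10^-10 m × 7.64 × 10^6 m/s)
m = 1.17 × 10^-31 kg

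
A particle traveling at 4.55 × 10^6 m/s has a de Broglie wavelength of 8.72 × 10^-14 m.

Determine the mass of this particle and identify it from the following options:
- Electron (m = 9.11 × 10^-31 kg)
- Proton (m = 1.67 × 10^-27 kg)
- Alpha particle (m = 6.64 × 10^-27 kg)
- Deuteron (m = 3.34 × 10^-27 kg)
The particle is a proton.

From λ = h/(mv), solve for mass:

m = h/(λv)
m = (6.626 × 10^-34 J·s) / (8.72 × 10^-14 m × 4.55 × 10^6 m/s)
m = 1.67 × 10^-27 kg

Comparing with the listed masses, this is closest to a proton.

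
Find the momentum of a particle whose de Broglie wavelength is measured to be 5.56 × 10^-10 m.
1.19 × 10^-24 kg·m/s

From the de Broglie relation λ = h/p, we solve for p:

p = h/λ
p = (6.626 × 10^-34 J·s) / (5.56 × 10^-10 m)
p = 1.19 × 10^-24 kg·m/s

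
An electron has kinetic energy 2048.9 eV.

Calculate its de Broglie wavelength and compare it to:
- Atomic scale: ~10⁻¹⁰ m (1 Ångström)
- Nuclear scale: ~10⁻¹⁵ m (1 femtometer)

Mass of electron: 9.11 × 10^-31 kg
λ = 2.71 × 10^-11 m, which is between nuclear and atomic scales.

Using λ = h/√(2mKE):

KE = 2048.9 eV = 3.283 × 10^-16 J

λ = h/√(2mKE)
λ = (6.626 × 10^-34 J·s) / √(2 × 9.11 × 10^-31 kg × 3.283 × 10^-16 J)
λ = 2.71 × 10^-11 m

Comparison:
- Atomic scale (10⁻¹⁰ m): λ is 0.27× this size
- Nuclear scale (10⁻¹⁵ m): λ is 2.7e+04× this size

The wavelength is between nuclear and atomic scales.

This wavelength is appropriate for probing atomic structure but too large for nuclear physics experiments.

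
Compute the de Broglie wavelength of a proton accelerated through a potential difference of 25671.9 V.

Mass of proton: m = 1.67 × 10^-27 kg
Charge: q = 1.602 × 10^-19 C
1.79 × 10^-13 m

When a particle is accelerated through voltage V, it gains kinetic energy KE = qV.

The de Broglie wavelength is then λ = h/√(2mqV):

λ = h/√(2mqV)
λ = (6.626 × 10^-34 J·s) / √(2 × 1.67 × 10^-27 kg × 1.602 × 10^-19 C × 25671.9 V)
λ = 1.79 × 10^-13 m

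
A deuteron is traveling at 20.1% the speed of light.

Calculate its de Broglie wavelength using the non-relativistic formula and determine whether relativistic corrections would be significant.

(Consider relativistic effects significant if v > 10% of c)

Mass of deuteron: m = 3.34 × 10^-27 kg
Yes, relativistic corrections are needed.

Using the non-relativistic de Broglie formula λ = h/(mv):

v = 20.1% × c = 6.026 × 10^7 m/s

λ = h/(mv)
λ = (6.626 × 10^-34 J·s) / (3.34 × 10^-27 kg × 6.026 × 10^7 m/s)
λ = 3.29 × 10^-15 m

Since v = 20.1% of c > 10% of c, relativistic corrections ARE significant and the actual wavelength would differ from this non-relativistic estimate.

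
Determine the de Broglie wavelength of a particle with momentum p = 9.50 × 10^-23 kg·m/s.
6.97 × 10^-12 m

Using the de Broglie relation λ = h/p:

λ = h/p
λ = (6.626 × 10^-34 J·s) / (9.50 × 10^-23 kg·m/s)
λ = 6.97 × 10^-12 m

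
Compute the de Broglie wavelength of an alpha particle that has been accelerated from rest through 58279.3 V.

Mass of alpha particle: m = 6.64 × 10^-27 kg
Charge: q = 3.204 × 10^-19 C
4.21 × 10^-14 m

When a particle is accelerated through voltage V, it gains kinetic energy KE = qV.

The de Broglie wavelength is then λ = h/√(2mqV):

λ = h/√(2mqV)
λ = (6.626 × 10^-34 J·s) / √(2 × 6.64 × 10^-27 kg × 3.204 × 10^-19 C × 58279.3 V)
λ = 4.21 × 10^-14 m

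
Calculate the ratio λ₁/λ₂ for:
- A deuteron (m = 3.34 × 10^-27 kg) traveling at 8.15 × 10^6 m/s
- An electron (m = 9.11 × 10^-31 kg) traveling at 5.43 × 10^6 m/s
λ₁/λ₂ = 1.82 × 10^-4

Using λ = h/(mv):

λ₁ = h/(m₁v₁) = 2.43 × 10^-14 m
λ₂ = h/(m₂v₂) = 1.34 × 10^-10 m

Ratio λ₁/λ₂ = (m₂v₂)/(m₁v₁)
         = (9.11 × 10^-31 kg × 5.43 × 10^6 m/s) / (3.34 × 10^-27 kg × 8.15 × 10^6 m/s)
         = 1.82 × 10^-4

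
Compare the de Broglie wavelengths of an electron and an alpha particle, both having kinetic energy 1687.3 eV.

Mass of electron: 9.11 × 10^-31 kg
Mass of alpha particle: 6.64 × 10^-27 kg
The electron has the longer wavelength.

Using λ = h/√(2mKE):

For electron: λ₁ = h/√(2m₁KE) = 2.99 × 10^-11 m
For alpha particle: λ₂ = h/√(2m₂KE) = 3.50 × 10^-13 m

Since λ ∝ 1/√m at constant kinetic energy, the lighter particle has the longer wavelength.

The electron has the longer de Broglie wavelength.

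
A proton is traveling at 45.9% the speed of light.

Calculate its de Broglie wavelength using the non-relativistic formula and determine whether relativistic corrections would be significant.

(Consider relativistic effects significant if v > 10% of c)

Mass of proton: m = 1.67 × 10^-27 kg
Yes, relativistic corrections are needed.

Using the non-relativistic de Broglie formula λ = h/(mv):

v = 45.9% × c = 1.376 × 10^8 m/s

λ = h/(mv)
λ = (6.626 × 10^-34 J·s) / (1.67 × 10^-27 kg × 1.376 × 10^8 m/s)
λ = 2.88 × 10^-15 m

Since v = 45.9% of c > 10% of c, relativistic corrections ARE significant and the actual wavelength would differ from this non-relativistic estimate.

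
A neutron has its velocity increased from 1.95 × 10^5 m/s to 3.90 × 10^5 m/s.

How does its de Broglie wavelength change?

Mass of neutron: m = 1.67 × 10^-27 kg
The wavelength decreases by a factor of 2.

Using λ = h/(mv):

Initial wavelength: λ₁ = h/(mv₁) = 2.03 × 10^-12 m
Final wavelength: λ₂ = h/(mv₂) = 1.02 × 10^-12 m

Since λ ∝ 1/v, when velocity increases by a factor of 2, the wavelength decreases by a factor of 2.

λ₂/λ₁ = v₁/v₂ = 1/2

The wavelength decreases by a factor of 2.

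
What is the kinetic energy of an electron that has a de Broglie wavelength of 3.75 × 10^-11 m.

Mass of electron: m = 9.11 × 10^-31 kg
1.71 × 10^-16 J (or 1.07 × 10^3 eV)

From λ = h/√(2mKE), we solve for KE:

λ² = h²/(2mKE)
KE = h²/(2mλ²)
KE = (6.626 × 10^-34 J·s)² / (2 × 9.11 × 10^-31 kg × (3.75 × 10^-11 m)²)
KE = 1.71 × 10^-16 J
KE = 1.07 × 10^3 eV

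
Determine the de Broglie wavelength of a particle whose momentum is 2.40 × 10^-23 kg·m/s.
2.76 × 10^-11 m

Using the de Broglie relation λ = h/p:

λ = h/p
λ = (6.626 × 10^-34 J·s) / (2.40 × 10^-23 kg·m/s)
λ = 2.76 × 10^-11 m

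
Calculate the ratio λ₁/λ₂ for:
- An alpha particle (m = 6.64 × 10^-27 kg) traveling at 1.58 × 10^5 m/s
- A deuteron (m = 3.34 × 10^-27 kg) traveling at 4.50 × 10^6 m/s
λ₁/λ₂ = 14.3

Using λ = h/(mv):

λ₁ = h/(m₁v₁) = 6.32 × 10^-13 m
λ₂ = h/(m₂v₂) = 4.41 × 10^-14 m

Ratio λ₁/λ₂ = (m₂v₂)/(m₁v₁)
         = (3.34 × 10^-27 kg × 4.50 × 10^6 m/s) / (6.64 × 10^-27 kg × 1.58 × 10^5 m/s)
         = 14.3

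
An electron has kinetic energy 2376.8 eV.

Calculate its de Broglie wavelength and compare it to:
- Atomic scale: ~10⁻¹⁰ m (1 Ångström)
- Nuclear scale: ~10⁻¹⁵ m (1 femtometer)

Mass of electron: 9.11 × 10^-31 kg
λ = 2.52 × 10^-11 m, which is between nuclear and atomic scales.

Using λ = h/√(2mKE):

KE = 2376.8 eV = 3.808 × 10^-16 J

λ = h/√(2mKE)
λ = (6.626 × 10^-34 J·s) / √(2 × 9.11 × 10^-31 kg × 3.808 × 10^-16 J)
λ = 2.52 × 10^-11 m

Comparison:
- Atomic scale (10⁻¹⁰ m): λ is 0.25× this size
- Nuclear scale (10⁻¹⁵ m): λ is 2.5e+04× this size

The wavelength is between nuclear and atomic scales.

This wavelength is appropriate for probing atomic structure but too large for nuclear physics experiments.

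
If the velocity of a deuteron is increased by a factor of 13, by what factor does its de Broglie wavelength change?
The wavelength decreases by a factor of 13.

From λ = h/(mv), the wavelength is inversely proportional to velocity:

λ ∝ 1/v

If v → 13v, then λ → λ/13

When velocity is increased by a factor of 13, the wavelength decreases by a factor of 13.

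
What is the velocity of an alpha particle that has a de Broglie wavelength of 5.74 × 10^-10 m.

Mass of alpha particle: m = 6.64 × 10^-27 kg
1.74 × 10^2 m/s

From the de Broglie relation λ = h/(mv), we solve for v:

v = h/(mλ)
v = (6.626 × 10^-34 J·s) / (6.64 × 10^-27 kg × 5.74 × 10^-10 m)
v = 1.74 × 10^2 m/s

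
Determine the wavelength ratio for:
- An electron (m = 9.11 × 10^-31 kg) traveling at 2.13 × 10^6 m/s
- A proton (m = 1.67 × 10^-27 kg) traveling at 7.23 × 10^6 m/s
λ₁/λ₂ = 6.22 × 10^3

Using λ = h/(mv):

λ₁ = h/(m₁v₁) = 3.41 × 10^-10 m
λ₂ = h/(m₂v₂) = 5.49 × 10^-14 m

Ratio λ₁/λ₂ = (m₂v₂)/(m₁v₁)
         = (1.67 × 10^-27 kg × 7.23 × 10^6 m/s) / (9.11 × 10^-31 kg × 2.13 × 10^6 m/s)
         = 6.22 × 10^3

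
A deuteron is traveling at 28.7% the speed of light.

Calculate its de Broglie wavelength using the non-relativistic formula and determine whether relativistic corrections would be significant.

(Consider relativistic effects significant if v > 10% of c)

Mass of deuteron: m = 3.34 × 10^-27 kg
Yes, relativistic corrections are needed.

Using the non-relativistic de Broglie formula λ = h/(mv):

v = 28.7% × c = 8.604 × 10^7 m/s

λ = h/(mv)
λ = (6.626 × 10^-34 J·s) / (3.34 × 10^-27 kg × 8.604 × 10^7 m/s)
λ = 2.31 × 10^-15 m

Since v = 28.7% of c > 10% of c, relativistic corrections ARE significant and the actual wavelength would differ from this non-relativistic estimate.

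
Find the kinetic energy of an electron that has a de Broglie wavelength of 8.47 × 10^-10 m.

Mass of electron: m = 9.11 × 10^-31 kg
3.36 × 10^-19 J (or 2.10 eV)

From λ = h/√(2mKE), we solve for KE:

λ² = h²/(2mKE)
KE = h²/(2mλ²)
KE = (6.626 × 10^-34 J·s)² / (2 × 9.11 × 10^-31 kg × (8.47 × 10^-10 m)²)
KE = 3.36 × 10^-19 J
KE = 2.10 eV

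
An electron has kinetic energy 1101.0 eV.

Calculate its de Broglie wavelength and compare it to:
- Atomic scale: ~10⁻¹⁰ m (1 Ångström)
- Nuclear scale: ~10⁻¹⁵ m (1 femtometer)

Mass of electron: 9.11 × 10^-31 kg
λ = 3.70 × 10^-11 m, which is between nuclear and atomic scales.

Using λ = h/√(2mKE):

KE = 1101.0 eV = 1.764 × 10^-16 J

λ = h/√(2mKE)
λ = (6.626 × 10^-34 J·s) / √(2 × 9.11 × 10^-31 kg × 1.764 × 10^-16 J)
λ = 3.70 × 10^-11 m

Comparison:
- Atomic scale (10⁻¹⁰ m): λ is 0.37× this size
- Nuclear scale (10⁻¹⁵ m): λ is 3.7e+04× this size

The wavelength is between nuclear and atomic scales.

This wavelength is appropriate for probing atomic structure but too large for nuclear physics experiments.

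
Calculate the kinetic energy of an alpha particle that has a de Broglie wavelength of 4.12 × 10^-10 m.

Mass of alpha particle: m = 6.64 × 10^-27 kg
1.95 × 10^-22 J (or 1.22 × 10^-3 eV)

From λ = h/√(2mKE), we solve for KE:

λ² = h²/(2mKE)
KE = h²/(2mλ²)
KE = (6.626 × 10^-34 J·s)² / (2 × 6.64 × 10^-27 kg × (4.12 × 10^-10 m)²)
KE = 1.95 × 10^-22 J
KE = 1.22 × 10^-3 eV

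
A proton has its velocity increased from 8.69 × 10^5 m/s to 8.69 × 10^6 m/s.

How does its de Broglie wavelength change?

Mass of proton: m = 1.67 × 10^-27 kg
The wavelength decreases by a factor of 10.

Using λ = h/(mv):

Initial wavelength: λ₁ = h/(mv₁) = 4.57 × 10^-13 m
Final wavelength: λ₂ = h/(mv₂) = 4.57 × 10^-14 m

Since λ ∝ 1/v, when velocity increases by a factor of 10, the wavelength decreases by a factor of 10.

λ₂/λ₁ = v₁/v₂ = 1/10

The wavelength decreases by a factor of 10.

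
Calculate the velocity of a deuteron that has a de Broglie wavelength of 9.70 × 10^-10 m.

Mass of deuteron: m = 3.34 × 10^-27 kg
2.05 × 10^2 m/s

From the de Broglie relation λ = h/(mv), we solve for v:

v = h/(mλ)
v = (6.626 × 10^-34 J·s) / (3.34 × 10^-27 kg × 9.70 × 10^-10 m)
v = 2.05 × 10^2 m/s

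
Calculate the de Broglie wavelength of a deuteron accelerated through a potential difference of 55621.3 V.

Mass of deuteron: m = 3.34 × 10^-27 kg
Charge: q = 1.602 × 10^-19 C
8.59 × 10^-14 m

When a particle is accelerated through voltage V, it gains kinetic energy KE = qV.

The de Broglie wavelength is then λ = h/√(2mqV):

λ = h/√(2mqV)
λ = (6.626 × 10^-34 J·s) / √(2 × 3.34 × 10^-27 kg × 1.602 × 10^-19 C × 55621.3 V)
λ = 8.59 × 10^-14 m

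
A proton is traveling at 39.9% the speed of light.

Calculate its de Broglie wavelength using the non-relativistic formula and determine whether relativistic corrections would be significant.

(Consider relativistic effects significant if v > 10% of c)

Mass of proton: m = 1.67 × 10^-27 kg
Yes, relativistic corrections are needed.

Using the non-relativistic de Broglie formula λ = h/(mv):

v = 39.9% × c = 1.196 × 10^8 m/s

λ = h/(mv)
λ = (6.626 × 10^-34 J·s) / (1.67 × 10^-27 kg × 1.196 × 10^8 m/s)
λ = 3.32 × 10^-15 m

Since v = 39.9% of c > 10% of c, relativistic corrections ARE significant and the actual wavelength would differ from this non-relativistic estimate.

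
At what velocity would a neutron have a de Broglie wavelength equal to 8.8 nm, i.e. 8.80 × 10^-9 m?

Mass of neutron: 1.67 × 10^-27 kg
4.51 × 10^1 m/s

From λ = h/(mv), solve for v:

v = h/(mλ)
v = (6.626 × 10^-34 J·s) / (1.67 × 10^-27 kg × 8.80 × 10^-9 m)
v = 4.51 × 10^1 m/s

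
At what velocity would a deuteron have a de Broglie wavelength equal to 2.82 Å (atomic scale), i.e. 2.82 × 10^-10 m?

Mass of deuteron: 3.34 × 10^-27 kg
7.03 × 10^2 m/s

From λ = h/(mv), solve for v:

v = h/(mλ)
v = (6.626 × 10^-34 J·s) / (3.34 × 10^-27 kg × 2.82 × 10^-10 m)
v = 7.03 × 10^2 m/s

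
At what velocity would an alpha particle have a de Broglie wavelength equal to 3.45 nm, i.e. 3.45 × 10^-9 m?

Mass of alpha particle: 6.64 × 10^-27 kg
2.89 × 10^1 m/s

From λ = h/(mv), solve for v:

v = h/(mλ)
v = (6.626 × 10^-34 J·s) / (6.64 × 10^-27 kg × 3.45 × 10^-9 m)
v = 2.89 × 10^1 m/s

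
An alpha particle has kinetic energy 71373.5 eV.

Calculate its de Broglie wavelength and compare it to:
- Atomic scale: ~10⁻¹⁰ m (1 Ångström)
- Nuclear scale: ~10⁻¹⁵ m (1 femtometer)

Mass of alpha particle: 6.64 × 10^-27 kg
λ = 5.38 × 10^-14 m, which is between nuclear and atomic scales.

Using λ = h/√(2mKE):

KE = 71373.5 eV = 1.144 × 10^-14 J

λ = h/√(2mKE)
λ = (6.626 × 10^-34 J·s) / √(2 × 6.64 × 10^-27 kg × 1.144 × 10^-14 J)
λ = 5.38 × 10^-14 m

Comparison:
- Atomic scale (10⁻¹⁰ m): λ is 0.00054× this size
- Nuclear scale (10⁻¹⁵ m): λ is 54× this size

The wavelength is between nuclear and atomic scales.

This wavelength is appropriate for probing atomic structure but too large for nuclear physics experiments.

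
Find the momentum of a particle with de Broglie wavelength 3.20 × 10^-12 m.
2.07 × 10^-22 kg·m/s

From the de Broglie relation λ = h/p, we solve for p:

p = h/λ
p = (6.626 × 10^-34 J·s) / (3.20 × 10^-12 m)
p = 2.07 × 10^-22 kg·m/s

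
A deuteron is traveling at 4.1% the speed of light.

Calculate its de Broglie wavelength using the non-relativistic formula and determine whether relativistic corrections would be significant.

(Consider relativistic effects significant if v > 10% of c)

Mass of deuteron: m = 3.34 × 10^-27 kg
No, relativistic corrections are not needed.

Using the non-relativistic de Broglie formula λ = h/(mv):

v = 4.1% × c = 1.229 × 10^7 m/s

λ = h/(mv)
λ = (6.626 × 10^-34 J·s) / (3.34 × 10^-27 kg × 1.229 × 10^7 m/s)
λ = 1.61 × 10^-14 m

Since v = 4.1% of c < 10% of c, relativistic corrections are NOT significant and this non-relativistic result is a good approximation.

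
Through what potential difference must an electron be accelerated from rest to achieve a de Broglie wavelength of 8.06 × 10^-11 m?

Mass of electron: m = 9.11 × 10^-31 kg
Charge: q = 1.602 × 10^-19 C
232 V

From λ = h/√(2mqV), we solve for V:

λ² = h²/(2mqV)
V = h²/(2mqλ²)
V = (6.626 × 10^-34 J·s)² / (2 × 9.11 × 10^-31 kg × 1.602 × 10^-19 C × (8.06 × 10^-11 m)²)
V = 232 V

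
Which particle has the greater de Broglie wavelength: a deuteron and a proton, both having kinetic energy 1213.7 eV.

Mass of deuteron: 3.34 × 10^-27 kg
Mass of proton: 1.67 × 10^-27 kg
The proton has the longer wavelength.

Using λ = h/√(2mKE):

For deuteron: λ₁ = h/√(2m₁KE) = 5.81 × 10^-13 m
For proton: λ₂ = h/√(2m₂KE) = 8.22 × 10^-13 m

Since λ ∝ 1/√m at constant kinetic energy, the lighter particle has the longer wavelength.

The proton has the longer de Broglie wavelength.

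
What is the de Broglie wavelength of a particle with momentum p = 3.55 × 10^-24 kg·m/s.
1.87 × 10^-10 m

Using the de Broglie relation λ = h/p:

λ = h/p
λ = (6.626 × 10^-34 J·s) / (3.55 × 10^-24 kg·m/s)
λ = 1.87 × 10^-10 m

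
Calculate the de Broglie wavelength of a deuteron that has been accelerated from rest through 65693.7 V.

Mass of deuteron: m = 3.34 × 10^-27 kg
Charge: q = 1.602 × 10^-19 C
7.90 × 10^-14 m

When a particle is accelerated through voltage V, it gains kinetic energy KE = qV.

The de Broglie wavelength is then λ = h/√(2mqV):

λ = h/√(2mqV)
λ = (6.626 × 10^-34 J·s) / √(2 × 3.34 × 10^-27 kg × 1.602 × 10^-19 C × 65693.7 V)
λ = 7.90 × 10^-14 m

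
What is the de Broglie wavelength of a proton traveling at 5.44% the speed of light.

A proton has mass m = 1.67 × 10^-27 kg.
2.43 × 10^-14 m

Using the de Broglie relation λ = h/(mv):

v = 5.44% × c = 1.631 × 10^7 m/s

λ = h/(mv)
λ = (6.626 × 10^-34 J·s) / (1.67 × 10^-27 kg × 1.631 × 10^7 m/s)
λ = 2.43 × 10^-14 m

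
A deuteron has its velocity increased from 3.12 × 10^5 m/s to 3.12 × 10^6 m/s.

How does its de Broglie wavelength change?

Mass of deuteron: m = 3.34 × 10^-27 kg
The wavelength decreases by a factor of 10.

Using λ = h/(mv):

Initial wavelength: λ₁ = h/(mv₁) = 6.36 × 10^-13 m
Final wavelength: λ₂ = h/(mv₂) = 6.36 × 10^-14 m

Since λ ∝ 1/v, when velocity increases by a factor of 10, the wavelength decreases by a factor of 10.

λ₂/λ₁ = v₁/v₂ = 1/10

The wavelength decreases by a factor of 10.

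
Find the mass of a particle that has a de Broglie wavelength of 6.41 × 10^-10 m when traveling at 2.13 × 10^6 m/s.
4.85 × 10^-31 kg

From the de Broglie relation λ = h/(mv), we solve for m:

m = h/(λv)
m = (6.626 × 10^-34 J·s) / (6.41 × 10^-10 m × 2.13 × 10^6 m/s)
m = 4.85 × 10^-31 kg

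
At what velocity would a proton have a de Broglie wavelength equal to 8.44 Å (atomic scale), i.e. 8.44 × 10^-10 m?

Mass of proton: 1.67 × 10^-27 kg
4.70 × 10^2 m/s

From λ = h/(mv), solve for v:

v = h/(mλ)
v = (6.626 × 10^-34 J·s) / (1.67 × 10^-27 kg × 8.44 × 10^-10 m)
v = 4.70 × 10^2 m/s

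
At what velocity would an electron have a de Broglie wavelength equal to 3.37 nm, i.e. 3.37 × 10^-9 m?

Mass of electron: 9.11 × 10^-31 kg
2.16 × 10^5 m/s

From λ = h/(mv), solve for v:

v = h/(mλ)
v = (6.626 × 10^-34 J·s) / (9.11 × 10^-31 kg × 3.37 × 10^-9 m)
v = 2.16 × 10^5 m/s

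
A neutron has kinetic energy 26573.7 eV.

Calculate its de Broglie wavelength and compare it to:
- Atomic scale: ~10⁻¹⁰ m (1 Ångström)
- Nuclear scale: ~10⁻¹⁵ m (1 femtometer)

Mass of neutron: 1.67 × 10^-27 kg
λ = 1.76 × 10^-13 m, which is between nuclear and atomic scales.

Using λ = h/√(2mKE):

KE = 26573.7 eV = 4.258 × 10^-15 J

λ = h/√(2mKE)
λ = (6.626 × 10^-34 J·s) / √(2 × 1.67 × 10^-27 kg × 4.258 × 10^-15 J)
λ = 1.76 × 10^-13 m

Comparison:
- Atomic scale (10⁻¹⁰ m): λ is 0.0018× this size
- Nuclear scale (10⁻¹⁵ m): λ is 1.8e+02× this size

The wavelength is between nuclear and atomic scales.

This wavelength is appropriate for probing atomic structure but too large for nuclear physics experiments.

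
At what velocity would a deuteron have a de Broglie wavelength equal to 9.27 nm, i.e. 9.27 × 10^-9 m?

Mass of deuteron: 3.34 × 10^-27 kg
2.14 × 10^1 m/s

From λ = h/(mv), solve for v:

v = h/(mλ)
v = (6.626 × 10^-34 J·s) / (3.34 × 10^-27 kg × 9.27 × 10^-9 m)
v = 2.14 × 10^1 m/s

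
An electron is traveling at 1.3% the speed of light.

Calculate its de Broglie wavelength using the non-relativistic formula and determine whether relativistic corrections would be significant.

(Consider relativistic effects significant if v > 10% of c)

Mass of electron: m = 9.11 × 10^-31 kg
No, relativistic corrections are not needed.

Using the non-relativistic de Broglie formula λ = h/(mv):

v = 1.3% × c = 3.897 × 10^6 m/s

λ = h/(mv)
λ = (6.626 × 10^-34 J·s) / (9.11 × 10^-31 kg × 3.897 × 10^6 m/s)
λ = 1.87 × 10^-10 m

Since v = 1.3% of c < 10% of c, relativistic corrections are NOT significant and this non-relativistic result is a good approximation.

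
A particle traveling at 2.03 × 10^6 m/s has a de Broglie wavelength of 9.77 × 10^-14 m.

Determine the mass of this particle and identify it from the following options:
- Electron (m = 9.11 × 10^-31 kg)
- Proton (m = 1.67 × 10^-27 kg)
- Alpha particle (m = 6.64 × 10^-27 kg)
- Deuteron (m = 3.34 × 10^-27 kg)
The particle is a deuteron.

From λ = h/(mv), solve for mass:

m = h/(λv)
m = (6.626 × 10^-34 J·s) / (9.77 × 10^-14 m × 2.03 × 10^6 m/s)
m = 3.34 × 10^-27 kg

Comparing with the listed masses, this is closest to a deuteron.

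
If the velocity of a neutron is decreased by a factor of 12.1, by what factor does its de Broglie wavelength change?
The wavelength increases by a factor of 12.1.

From λ = h/(mv), the wavelength is inversely proportional to velocity:

λ ∝ 1/v

If v → v/12.1, then λ → 12.1λ

When velocity is decreased by a factor of 12.1, the wavelength increases by a factor of 12.1.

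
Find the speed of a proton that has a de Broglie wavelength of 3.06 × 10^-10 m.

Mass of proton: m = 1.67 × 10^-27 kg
1.30 × 10^3 m/s

From the de Broglie relation λ = h/(mv), we solve for v:

v = h/(mλ)
v = (6.626 × 10^-34 J·s) / (1.67 × 10^-27 kg × 3.06 × 10^-10 m)
v = 1.30 × 10^3 m/s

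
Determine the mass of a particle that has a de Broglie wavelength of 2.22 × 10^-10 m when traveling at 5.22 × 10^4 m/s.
5.72 × 10^-29 kg

From the de Broglie relation λ = h/(mv), we solve for m:

m = h/(λv)
m = (6.626 × 10^-34 J·s) / (2.22 × 10^-10 m × 5.22 × 10^4 m/s)
m = 5.72 × 10^-29 kg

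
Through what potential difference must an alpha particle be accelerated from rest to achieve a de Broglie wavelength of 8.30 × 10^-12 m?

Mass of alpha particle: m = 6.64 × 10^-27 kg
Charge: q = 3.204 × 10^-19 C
1.50 V

From λ = h/√(2mqV), we solve for V:

λ² = h²/(2mqV)
V = h²/(2mqλ²)
V = (6.626 × 10^-34 J·s)² / (2 × 6.64 × 10^-27 kg × 3.204 × 10^-19 C × (8.30 × 10^-12 m)²)
V = 1.50 V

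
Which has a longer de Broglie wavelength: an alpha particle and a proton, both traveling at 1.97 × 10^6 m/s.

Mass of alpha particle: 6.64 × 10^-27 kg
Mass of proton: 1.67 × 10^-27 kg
The proton has the longer wavelength.

Using λ = h/(mv), since both particles have the same velocity, the wavelength depends only on mass.

For alpha particle: λ₁ = h/(m₁v) = 5.07 × 10^-14 m
For proton: λ₂ = h/(m₂v) = 2.01 × 10^-13 m

Since λ ∝ 1/m at constant velocity, the lighter particle has the longer wavelength.

The proton has the longer de Broglie wavelength.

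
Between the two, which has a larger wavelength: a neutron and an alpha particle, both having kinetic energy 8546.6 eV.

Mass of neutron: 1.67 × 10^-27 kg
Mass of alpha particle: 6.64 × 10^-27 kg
The neutron has the longer wavelength.

Using λ = h/√(2mKE):

For neutron: λ₁ = h/√(2m₁KE) = 3.10 × 10^-13 m
For alpha particle: λ₂ = h/√(2m₂KE) = 1.55 × 10^-13 m

Since λ ∝ 1/√m at constant kinetic energy, the lighter particle has the longer wavelength.

The neutron has the longer de Broglie wavelength.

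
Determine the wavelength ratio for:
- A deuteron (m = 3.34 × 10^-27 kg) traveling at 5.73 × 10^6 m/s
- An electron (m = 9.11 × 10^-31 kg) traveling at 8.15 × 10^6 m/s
λ₁/λ₂ = 3.88 × 10^-4

Using λ = h/(mv):

λ₁ = h/(m₁v₁) = 3.46 × 10^-14 m
λ₂ = h/(m₂v₂) = 8.92 × 10^-11 m

Ratio λ₁/λ₂ = (m₂v₂)/(m₁v₁)
         = (9.11 × 10^-31 kg × 8.15 × 10^6 m/s) / (3.34 × 10^-27 kg × 5.73 × 10^6 m/s)
         = 3.88 × 10^-4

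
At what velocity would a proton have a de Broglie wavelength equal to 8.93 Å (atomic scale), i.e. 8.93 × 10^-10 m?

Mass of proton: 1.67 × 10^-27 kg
4.44 × 10^2 m/s

From λ = h/(mv), solve for v:

v = h/(mλ)
v = (6.626 × 10^-34 J·s) / (1.67 × 10^-27 kg × 8.93 × 10^-10 m)
v = 4.44 × 10^2 m/s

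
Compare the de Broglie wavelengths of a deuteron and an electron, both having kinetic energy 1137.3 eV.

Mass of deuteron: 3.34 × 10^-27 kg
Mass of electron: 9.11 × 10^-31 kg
The electron has the longer wavelength.

Using λ = h/√(2mKE):

For deuteron: λ₁ = h/√(2m₁KE) = 6.01 × 10^-13 m
For electron: λ₂ = h/√(2m₂KE) = 3.64 × 10^-11 m

Since λ ∝ 1/√m at constant kinetic energy, the lighter particle has the longer wavelength.

The electron has the longer de Broglie wavelength.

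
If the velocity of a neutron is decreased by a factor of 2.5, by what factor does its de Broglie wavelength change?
The wavelength increases by a factor of 2.5.

From λ = h/(mv), the wavelength is inversely proportional to velocity:

λ ∝ 1/v

If v → v/2.5, then λ → 2.5λ

When velocity is decreased by a factor of 2.5, the wavelength increases by a factor of 2.5.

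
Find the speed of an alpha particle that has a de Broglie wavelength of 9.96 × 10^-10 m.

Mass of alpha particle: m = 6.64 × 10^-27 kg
1.00 × 10^2 m/s

From the de Broglie relation λ = h/(mv), we solve for v:

v = h/(mλ)
v = (6.626 × 10^-34 J·s) / (6.64 × 10^-27 kg × 9.96 × 10^-10 m)
v = 1.00 × 10^2 m/s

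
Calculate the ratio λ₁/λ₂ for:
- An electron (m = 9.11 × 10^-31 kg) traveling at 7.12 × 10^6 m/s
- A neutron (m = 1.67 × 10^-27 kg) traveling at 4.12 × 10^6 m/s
λ₁/λ₂ = 1.06 × 10^3

Using λ = h/(mv):

λ₁ = h/(m₁v₁) = 1.02 × 10^-10 m
λ₂ = h/(m₂v₂) = 9.63 × 10^-14 m

Ratio λ₁/λ₂ = (m₂v₂)/(m₁v₁)
         = (1.67 × 10^-27 kg × 4.12 × 10^6 m/s) / (9.11 × 10^-31 kg × 7.12 × 10^6 m/s)
         = 1.06 × 10^3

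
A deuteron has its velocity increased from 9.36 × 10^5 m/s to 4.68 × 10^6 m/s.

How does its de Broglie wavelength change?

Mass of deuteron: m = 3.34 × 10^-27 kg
The wavelength decreases by a factor of 5.

Using λ = h/(mv):

Initial wavelength: λ₁ = h/(mv₁) = 2.12 × 10^-13 m
Final wavelength: λ₂ = h/(mv₂) = 4.24 × 10^-14 m

Since λ ∝ 1/v, when velocity increases by a factor of 5, the wavelength decreases by a factor of 5.

λ₂/λ₁ = v₁/v₂ = 1/5

The wavelength decreases by a factor of 5.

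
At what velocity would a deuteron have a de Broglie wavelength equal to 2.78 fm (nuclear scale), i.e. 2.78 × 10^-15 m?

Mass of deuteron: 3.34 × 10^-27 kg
7.14 × 10^7 m/s

From λ = h/(mv), solve for v:

v = h/(mλ)
v = (6.626 × 10^-34 J·s) / (3.34 × 10^-27 kg × 2.78 × 10^-15 m)
v = 7.14 × 10^7 m/s

Note: This velocity is 23.8% of the speed of light, so relativistic corrections would be needed for a more accurate calculation.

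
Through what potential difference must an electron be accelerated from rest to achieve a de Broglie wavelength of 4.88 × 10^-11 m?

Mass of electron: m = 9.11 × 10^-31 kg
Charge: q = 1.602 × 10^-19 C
632 V

From λ = h/√(2mqV), we solve for V:

λ² = h²/(2mqV)
V = h²/(2mqλ²)
V = (6.626 × 10^-34 J·s)² / (2 × 9.11 × 10^-31 kg × 1.602 × 10^-19 C × (4.88 × 10^-11 m)²)
V = 632 V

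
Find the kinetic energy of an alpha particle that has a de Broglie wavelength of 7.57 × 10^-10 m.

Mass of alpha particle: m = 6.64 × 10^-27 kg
5.77 × 10^-23 J (or 3.60 × 10^-4 eV)

From λ = h/√(2mKE), we solve for KE:

λ² = h²/(2mKE)
KE = h²/(2mλ²)
KE = (6.626 × 10^-34 J·s)² / (2 × 6.64 × 10^-27 kg × (7.57 × 10^-10 m)²)
KE = 5.77 × 10^-23 J
KE = 3.60 × 10^-4 eV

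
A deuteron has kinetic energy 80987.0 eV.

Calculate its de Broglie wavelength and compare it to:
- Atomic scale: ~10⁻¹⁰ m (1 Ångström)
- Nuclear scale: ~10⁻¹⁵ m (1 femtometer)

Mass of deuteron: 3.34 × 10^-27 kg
λ = 7.12 × 10^-14 m, which is between nuclear and atomic scales.

Using λ = h/√(2mKE):

KE = 80987.0 eV = 1.298 × 10^-14 J

λ = h/√(2mKE)
λ = (6.626 × 10^-34 J·s) / √(2 × 3.34 × 10^-27 kg × 1.298 × 10^-14 J)
λ = 7.12 × 10^-14 m

Comparison:
- Atomic scale (10⁻¹⁰ m): λ is 0.00071× this size
- Nuclear scale (10⁻¹⁵ m): λ is 71× this size

The wavelength is between nuclear and atomic scales.

This wavelength is appropriate for probing atomic structure but too large for nuclear physics experiments.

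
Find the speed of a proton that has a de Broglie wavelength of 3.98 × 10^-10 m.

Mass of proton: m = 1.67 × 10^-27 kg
9.97 × 10^2 m/s

From the de Broglie relation λ = h/(mv), we solve for v:

v = h/(mλ)
v = (6.626 × 10^-34 J·s) / (1.67 × 10^-27 kg × 3.98 × 10^-10 m)
v = 9.97 × 10^2 m/s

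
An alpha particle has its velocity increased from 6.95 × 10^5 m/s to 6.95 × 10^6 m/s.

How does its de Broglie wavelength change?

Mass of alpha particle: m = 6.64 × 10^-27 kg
The wavelength decreases by a factor of 10.

Using λ = h/(mv):

Initial wavelength: λ₁ = h/(mv₁) = 1.44 × 10^-13 m
Final wavelength: λ₂ = h/(mv₂) = 1.44 × 10^-14 m

Since λ ∝ 1/v, when velocity increases by a factor of 10, the wavelength decreases by a factor of 10.

λ₂/λ₁ = v₁/v₂ = 1/10

The wavelength decreases by a factor of 10.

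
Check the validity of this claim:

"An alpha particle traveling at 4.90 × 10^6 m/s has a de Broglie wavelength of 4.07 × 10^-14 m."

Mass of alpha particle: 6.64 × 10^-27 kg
False

The claim is incorrect.

Using λ = h/(mv):
λ = (6.626 × 10^-34 J·s) / (6.64 × 10^-27 kg × 4.90 × 10^6 m/s)
λ = 2.04 × 10^-14 m

The actual wavelength differs from the claimed 4.07 × 10^-14 m.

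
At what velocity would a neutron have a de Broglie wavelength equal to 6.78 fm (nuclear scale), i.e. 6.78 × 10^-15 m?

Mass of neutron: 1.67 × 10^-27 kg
5.85 × 10^7 m/s

From λ = h/(mv), solve for v:

v = h/(mλ)
v = (6.626 × 10^-34 J·s) / (1.67 × 10^-27 kg × 6.78 × 10^-15 m)
v = 5.85 × 10^7 m/s

Note: This velocity is 19.5% of the speed of light, so relativistic corrections would be needed for a more accurate calculation.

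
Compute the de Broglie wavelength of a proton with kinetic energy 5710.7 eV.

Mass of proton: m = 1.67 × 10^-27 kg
3.79 × 10^-13 m

Using λ = h/√(2mKE):

First convert KE to Joules: KE = 5710.7 eV = 9.150 × 10^-16 J

λ = h/√(2mKE)
λ = (6.626 × 10^-34 J·s) / √(2 × 1.67 × 10^-27 kg × 9.150 × 10^-16 J)
λ = 3.79 × 10^-13 m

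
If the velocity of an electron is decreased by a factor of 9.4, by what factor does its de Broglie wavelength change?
The wavelength increases by a factor of 9.4.

From λ = h/(mv), the wavelength is inversely proportional to velocity:

λ ∝ 1/v

If v → v/9.4, then λ → 9.4λ

When velocity is decreased by a factor of 9.4, the wavelength increases by a factor of 9.4.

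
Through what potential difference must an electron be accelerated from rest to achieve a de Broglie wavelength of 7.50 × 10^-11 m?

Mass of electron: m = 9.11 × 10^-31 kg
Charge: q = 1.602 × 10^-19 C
267 V

From λ = h/√(2mqV), we solve for V:

λ² = h²/(2mqV)
V = h²/(2mqλ²)
V = (6.626 × 10^-34 J·s)² / (2 × 9.11 × 10^-31 kg × 1.602 × 10^-19 C × (7.50 × 10^-11 m)²)
V = 267 V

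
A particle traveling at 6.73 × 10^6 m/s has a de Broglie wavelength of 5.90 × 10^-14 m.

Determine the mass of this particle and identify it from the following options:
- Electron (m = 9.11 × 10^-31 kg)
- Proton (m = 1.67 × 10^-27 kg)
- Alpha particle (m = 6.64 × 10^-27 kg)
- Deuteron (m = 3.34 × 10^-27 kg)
The particle is a proton.

From λ = h/(mv), solve for mass:

m = h/(λv)
m = (6.626 × 10^-34 J·s) / (5.90 × 10^-14 m × 6.73 × 10^6 m/s)
m = 1.67 × 10^-27 kg

Comparing with the listed masses, this is closest to a proton.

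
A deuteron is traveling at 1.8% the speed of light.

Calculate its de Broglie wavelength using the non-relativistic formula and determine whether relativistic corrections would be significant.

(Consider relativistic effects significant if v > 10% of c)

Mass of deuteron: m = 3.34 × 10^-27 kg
No, relativistic corrections are not needed.

Using the non-relativistic de Broglie formula λ = h/(mv):

v = 1.8% × c = 5.396 × 10^6 m/s

λ = h/(mv)
λ = (6.626 × 10^-34 J·s) / (3.34 × 10^-27 kg × 5.396 × 10^6 m/s)
λ = 3.68 × 10^-14 m

Since v = 1.8% of c < 10% of c, relativistic corrections are NOT significant and this non-relativistic result is a good approximation.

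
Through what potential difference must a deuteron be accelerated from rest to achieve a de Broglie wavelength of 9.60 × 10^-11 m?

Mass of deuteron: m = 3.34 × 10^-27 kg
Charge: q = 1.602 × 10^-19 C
4.45 × 10^-2 V

From λ = h/√(2mqV), we solve for V:

λ² = h²/(2mqV)
V = h²/(2mqλ²)
V = (6.626 × 10^-34 J·s)² / (2 × 3.34 × 10^-27 kg × 1.602 × 10^-19 C × (9.60 × 10^-11 m)²)
V = 4.45 × 10^-2 V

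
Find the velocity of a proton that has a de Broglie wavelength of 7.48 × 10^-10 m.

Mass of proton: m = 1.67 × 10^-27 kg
5.30 × 10^2 m/s

From the de Broglie relation λ = h/(mv), we solve for v:

v = h/(mλ)
v = (6.626 × 10^-34 J·s) / (1.67 × 10^-27 kg × 7.48 × 10^-10 m)
v = 5.30 × 10^2 m/s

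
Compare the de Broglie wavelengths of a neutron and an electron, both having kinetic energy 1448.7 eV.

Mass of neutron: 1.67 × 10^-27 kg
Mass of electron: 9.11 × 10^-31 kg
The electron has the longer wavelength.

Using λ = h/√(2mKE):

For neutron: λ₁ = h/√(2m₁KE) = 7.53 × 10^-13 m
For electron: λ₂ = h/√(2m₂KE) = 3.22 × 10^-11 m

Since λ ∝ 1/√m at constant kinetic energy, the lighter particle has the longer wavelength.

The electron has the longer de Broglie wavelength.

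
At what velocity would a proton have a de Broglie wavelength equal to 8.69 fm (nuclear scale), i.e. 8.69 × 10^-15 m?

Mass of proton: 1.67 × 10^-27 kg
4.57 × 10^7 m/s

From λ = h/(mv), solve for v:

v = h/(mλ)
v = (6.626 × 10^-34 J·s) / (1.67 × 10^-27 kg × 8.69 × 10^-15 m)
v = 4.57 × 10^7 m/s

Note: This velocity is 15.2% of the speed of light, so relativistic corrections would be needed for a more accurate calculation.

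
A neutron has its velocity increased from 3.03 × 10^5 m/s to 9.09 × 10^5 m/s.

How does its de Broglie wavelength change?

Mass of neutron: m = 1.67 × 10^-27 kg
The wavelength decreases by a factor of 3.

Using λ = h/(mv):

Initial wavelength: λ₁ = h/(mv₁) = 1.31 × 10^-12 m
Final wavelength: λ₂ = h/(mv₂) = 4.36 × 10^-13 m

Since λ ∝ 1/v, when velocity increases by a factor of 3, the wavelength decreases by a factor of 3.

λ₂/λ₁ = v₁/v₂ = 1/3

The wavelength decreases by a factor of 3.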